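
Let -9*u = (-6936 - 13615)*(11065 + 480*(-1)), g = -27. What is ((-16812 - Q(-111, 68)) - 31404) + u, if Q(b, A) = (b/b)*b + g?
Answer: 217099633/9 ≈ 2.4122e+7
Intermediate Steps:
u = 217532335/9 (u = -(-6936 - 13615)*(11065 + 480*(-1))/9 = -(-20551)*(11065 - 480)/9 = -(-20551)*10585/9 = -⅑*(-217532335) = 217532335/9 ≈ 2.4170e+7)
Q(b, A) = -27 + b (Q(b, A) = (b/b)*b - 27 = 1*b - 27 = b - 27 = -27 + b)
((-16812 - Q(-111, 68)) - 31404) + u = ((-16812 - (-27 - 111)) - 31404) + 217532335/9 = ((-16812 - 1*(-138)) - 31404) + 217532335/9 = ((-16812 + 138) - 31404) + 217532335/9 = (-16674 - 31404) + 217532335/9 = -48078 + 217532335/9 = 217099633/9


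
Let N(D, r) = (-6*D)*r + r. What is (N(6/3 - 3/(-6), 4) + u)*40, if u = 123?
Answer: 2680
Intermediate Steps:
N(D, r) = r - 6*D*r (N(D, r) = -6*D*r + r = r - 6*D*r)
(N(6/3 - 3/(-6), 4) + u)*40 = (4*(1 - 6*(6/3 - 3/(-6))) + 123)*40 = (4*(1 - 6*(6*(1/3) - 3*(-1/6))) + 123)*40 = (4*(1 - 6*(2 + 1/2)) + 123)*40 = (4*(1 - 6*5/2) + 123)*40 = (4*(1 - 15) + 123)*40 = (4*(-14) + 123)*40 = (-56 + 123)*40 = 67*40 = 2680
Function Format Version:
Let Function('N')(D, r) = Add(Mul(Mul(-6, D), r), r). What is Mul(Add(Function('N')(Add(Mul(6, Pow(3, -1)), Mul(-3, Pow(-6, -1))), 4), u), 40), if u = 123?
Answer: 2680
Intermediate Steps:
Function('N')(D, r) = Add(r, Mul(-6, D, r)) (Function('N')(D, r) = Add(Mul(-6, D, r), r) = Add(r, Mul(-6, D, r)))
Mul(Add(Function('N')(Add(Mul(6, Pow(3, -1)), Mul(-3, Pow(-6, -1))), 4), u), 40) = Mul(Add(Mul(4, Add(1, Mul(-6, Add(Mul(6, Pow(3, -1)), Mul(-3, Pow(-6, -1)))))), 123), 40) = Mul(Add(Mul(4, Add(1, Mul(-6, Add(Mul(6, Rational(1, 3)), Mul(-3, Rational(-1, 6)))))), 123), 40) = Mul(Add(Mul(4, Add(1, Mul(-6, Add(2, Rational(1, 2))))), 123), 40) = Mul(Add(Mul(4, Add(1, Mul(-6, Rational(5, 2)))), 123), 40) = Mul(Add(Mul(4, Add(1, -15)), 123), 40) = Mul(Add(Mul(4, -14), 123), 40) = Mul(Add(-56, 123), 40) = Mul(67, 40) = 2680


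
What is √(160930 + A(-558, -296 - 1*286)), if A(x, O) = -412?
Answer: √160518 ≈ 400.65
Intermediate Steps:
√(160930 + A(-558, -296 - 1*286)) = √(160930 - 412) = √160518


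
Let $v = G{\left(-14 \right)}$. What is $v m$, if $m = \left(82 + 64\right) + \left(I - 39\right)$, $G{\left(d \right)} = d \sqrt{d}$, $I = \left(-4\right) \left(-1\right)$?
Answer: $- 1554 i \sqrt{14} \approx - 5814.5 i$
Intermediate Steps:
$I = 4$
$G{\left(d \right)} = d^{\frac{3}{2}}$
$m = 111$ ($m = \left(82 + 64\right) + \left(4 - 39\right) = 146 - 35 = 111$)
$v = - 14 i \sqrt{14}$ ($v = \left(-14\right)^{\frac{3}{2}} = - 14 i \sqrt{14} \approx - 52.383 i$)
$v m = - 14 i \sqrt{14} \cdot 111 = - 1554 i \sqrt{14}$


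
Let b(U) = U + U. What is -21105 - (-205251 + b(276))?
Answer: 183594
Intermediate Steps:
b(U) = 2*U
-21105 - (-205251 + b(276)) = -21105 - (-205251 + 2*276) = -21105 - (-205251 + 552) = -21105 - 1*(-204699) = -21105 + 204699 = 183594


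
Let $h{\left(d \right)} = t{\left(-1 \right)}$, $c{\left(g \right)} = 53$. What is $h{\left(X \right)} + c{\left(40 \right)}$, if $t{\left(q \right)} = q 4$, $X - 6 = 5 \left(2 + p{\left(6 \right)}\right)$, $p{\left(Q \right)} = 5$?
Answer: $49$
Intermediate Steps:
$X = 41$ ($X = 6 + 5 \left(2 + 5\right) = 6 + 5 \cdot 7 = 6 + 35 = 41$)
$t{\left(q \right)} = 4 q$
$h{\left(d \right)} = -4$ ($h{\left(d \right)} = 4 \left(-1\right) = -4$)
$h{\left(X \right)} + c{\left(40 \right)} = -4 + 53 = 49$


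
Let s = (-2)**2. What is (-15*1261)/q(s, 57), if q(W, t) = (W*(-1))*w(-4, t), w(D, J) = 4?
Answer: 18915/16 ≈ 1182.2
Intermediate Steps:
s = 4
q(W, t) = -4*W (q(W, t) = (W*(-1))*4 = -W*4 = -4*W)
(-15*1261)/q(s, 57) = (-15*1261)/((-4*4)) = -18915/(-16) = -18915*(-1/16) = 18915/16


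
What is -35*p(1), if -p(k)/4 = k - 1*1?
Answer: 0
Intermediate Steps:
p(k) = 4 - 4*k (p(k) = -4*(k - 1*1) = -4*(k - 1) = -4*(-1 + k) = 4 - 4*k)
-35*p(1) = -35*(4 - 4*1) = -35*(4 - 4) = -35*0 = 0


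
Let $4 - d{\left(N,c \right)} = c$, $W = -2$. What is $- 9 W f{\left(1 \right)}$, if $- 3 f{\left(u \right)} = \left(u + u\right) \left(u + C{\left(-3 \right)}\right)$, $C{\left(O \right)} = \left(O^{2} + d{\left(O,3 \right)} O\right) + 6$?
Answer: $-156$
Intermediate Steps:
$d{\left(N,c \right)} = 4 - c$
$C{\left(O \right)} = 6 + O + O^{2}$ ($C{\left(O \right)} = \left(O^{2} + \left(4 - 3\right) O\right) + 6 = \left(O^{2} + 1 O\right) + 6 = \left(O^{2} + O\right) + 6 = \left(O + O^{2}\right) + 6 = 6 + O + O^{2}$)
$f{\left(u \right)} = - \frac{2 u \left(12 + u\right)}{3}$ ($f{\left(u \right)} = - \frac{\left(u + u\right) \left(u + \left(6 - 3 + \left(-3\right)^{2}\right)\right)}{3} = - \frac{2 u \left(u + \left(6 - 3 + 9\right)\right)}{3} = - \frac{2 u \left(u + 12\right)}{3} = - \frac{2 u \left(12 + u\right)}{3}$)
$- 9 W f{\left(1 \right)} = \left(-9\right) \left(-2\right) \left(\left(- \frac{2}{3}\right) 1 \left(12 + 1\right)\right) = 18 \left(\left(- \frac{2}{3}\right) 1 \cdot 13\right) = 18 \left(- \frac{26}{3}\right) = -156$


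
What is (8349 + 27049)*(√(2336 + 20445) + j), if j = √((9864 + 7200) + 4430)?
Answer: 35398*√21494 + 35398*√22781 ≈ 1.0532e+7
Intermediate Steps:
j = √21494 (j = √(17064 + 4430) = √21494 ≈ 146.61)
(8349 + 27049)*(√(2336 + 20445) + j) = (8349 + 27049)*(√(2336 + 20445) + √21494) = 35398*(√22781 + √21494) = 35398*(√21494 + √22781) = 35398*√21494 + 35398*√22781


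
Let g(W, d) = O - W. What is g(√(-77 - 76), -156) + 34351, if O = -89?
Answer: 34262 - 3*I*√17 ≈ 34262.0 - 12.369*I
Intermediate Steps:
g(W, d) = -89 - W
g(√(-77 - 76), -156) + 34351 = (-89 - √(-77 - 76)) + 34351 = (-89 - √(-153)) + 34351 = (-89 - 3*I*√17) + 34351 = 34262 - 3*I*√17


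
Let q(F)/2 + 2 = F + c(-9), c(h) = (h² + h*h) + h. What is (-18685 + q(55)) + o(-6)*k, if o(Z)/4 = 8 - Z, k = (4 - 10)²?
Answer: -16257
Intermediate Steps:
k = 36 (k = (-6)² = 36)
o(Z) = 32 - 4*Z (o(Z) = 4*(8 - Z) = 32 - 4*Z)
c(h) = h + 2*h² (c(h) = (h² + h²) + h = 2*h² + h = h + 2*h²)
q(F) = 302 + 2*F (q(F) = -4 + 2*(F - 9*(1 + 2*(-9))) = -4 + 2*(F - 9*(1 - 18)) = -4 + 2*(F - 9*(-17)) = -4 + 2*(F + 153) = -4 + 2*(153 + F) = -4 + (306 + 2*F) = 302 + 2*F)
(-18685 + q(55)) + o(-6)*k = (-18685 + (302 + 2*55)) + (32 - 4*(-6))*36 = (-18685 + (302 + 110)) + (32 + 24)*36 = (-18685 + 412) + 56*36 = -18273 + 2016 = -16257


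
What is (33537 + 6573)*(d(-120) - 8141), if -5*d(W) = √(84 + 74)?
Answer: -326535510 - 8022*√158 ≈ -3.2664e+8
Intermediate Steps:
d(W) = -√158/5 (d(W) = -√(84 + 74)/5 = -√158/5)
(33537 + 6573)*(d(-120) - 8141) = (33537 + 6573)*(-√158/5 - 8141) = 40110*(-8141 - √158/5) = -326535510 - 8022*√158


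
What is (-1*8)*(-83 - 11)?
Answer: 752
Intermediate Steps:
(-1*8)*(-83 - 11) = -8*(-94) = 752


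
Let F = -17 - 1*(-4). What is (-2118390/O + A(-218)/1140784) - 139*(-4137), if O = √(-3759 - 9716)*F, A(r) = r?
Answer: 327999926747/570392 - 423678*I*√11/1001 ≈ 5.7504e+5 - 1403.8*I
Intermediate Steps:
F = -13 (F = -17 + 4 = -13)
O = -455*I*√11 (O = √(-3759 - 9716)*(-13) = √(-13475)*(-13) = (35*I*√11)*(-13) = -455*I*√11 ≈ -1509.1*I)
(-2118390/O + A(-218)/1140784) - 139*(-4137) = (-2118390*I*√11/5005 - 218/1140784) - 139*(-4137) = (-423678*I*√11/1001 - 218*1/1140784) + 575043 = (-423678*I*√11/1001 - 109/570392) + 575043 = (-109/570392 - 423678*I*√11/1001) + 575043 = 327999926747/570392 - 423678*I*√11/1001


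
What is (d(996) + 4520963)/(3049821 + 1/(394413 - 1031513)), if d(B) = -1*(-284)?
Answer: 2880486463700/1943040959099 ≈ 1.4825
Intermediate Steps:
d(B) = 284
(d(996) + 4520963)/(3049821 + 1/(394413 - 1031513)) = (284 + 4520963)/(3049821 + 1/(394413 - 1031513)) = 4521247/(3049821 + 1/(-637100)) = 4521247/(3049821 - 1/637100) = 4521247/(1943040959099/637100) = 4521247*(637100/1943040959099) = 2880486463700/1943040959099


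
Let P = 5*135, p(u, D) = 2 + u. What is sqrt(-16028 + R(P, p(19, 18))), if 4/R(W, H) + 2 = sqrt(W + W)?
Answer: 2*sqrt(8015 - 60105*sqrt(6))/sqrt(-2 + 15*sqrt(6)) ≈ 126.6*I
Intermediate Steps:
P = 675
R(W, H) = 4/(-2 + sqrt(2)*sqrt(W)) (R(W, H) = 4/(-2 + sqrt(W + W)) = 4/(-2 + sqrt(2*W)) = 4/(-2 + sqrt(2)*sqrt(W)))
sqrt(-16028 + R(P, p(19, 18))) = sqrt(-16028 + 4/(-2 + sqrt(2)*sqrt(675))) = sqrt(-16028 + 4/(-2 + sqrt(2)*(15*sqrt(3)))) = sqrt(-16028 + 4/(-2 + 15*sqrt(6)))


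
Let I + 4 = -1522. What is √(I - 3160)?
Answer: I*√4686 ≈ 68.454*I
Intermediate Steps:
I = -1526 (I = -4 - 1522 = -1526)
√(I - 3160) = √(-1526 - 3160) = √(-4686) = I*√4686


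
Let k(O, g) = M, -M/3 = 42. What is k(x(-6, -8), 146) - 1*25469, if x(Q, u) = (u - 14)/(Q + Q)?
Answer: -25595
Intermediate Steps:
M = -126 (M = -3*42 = -126)
x(Q, u) = (-14 + u)/(2*Q) (x(Q, u) = (-14 + u)/((2*Q)) = (-14 + u)*(1/(2*Q)) = (-14 + u)/(2*Q))
k(O, g) = -126
k(x(-6, -8), 146) - 1*25469 = -126 - 1*25469 = -126 - 25469 = -25595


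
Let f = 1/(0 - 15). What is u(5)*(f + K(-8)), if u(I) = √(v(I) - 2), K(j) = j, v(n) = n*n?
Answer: -121*√23/15 ≈ -38.686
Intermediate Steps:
v(n) = n²
u(I) = √(-2 + I²) (u(I) = √(I² - 2) = √(-2 + I²))
f = -1/15 (f = 1/(-15) = -1/15 ≈ -0.066667)
u(5)*(f + K(-8)) = √(-2 + 5²)*(-1/15 - 8) = √(-2 + 25)*(-121/15) = √23*(-121/15) = -121*√23/15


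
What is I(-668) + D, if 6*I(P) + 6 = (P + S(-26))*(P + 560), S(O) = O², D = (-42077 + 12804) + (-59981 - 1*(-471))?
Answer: -88928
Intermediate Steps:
D = -88783 (D = -29273 + (-59981 + 471) = -29273 - 59510 = -88783)
I(P) = -1 + (560 + P)*(676 + P)/6 (I(P) = -1 + ((P + (-26)²)*(P + 560))/6 = -1 + ((P + 676)*(560 + P))/6 = -1 + ((676 + P)*(560 + P))/6 = -1 + ((560 + P)*(676 + P))/6 = -1 + (560 + P)*(676 + P)/6)
I(-668) + D = (189277/3 + 206*(-668) + (⅙)*(-668)²) - 88783 = (189277/3 - 137608 + (⅙)*446224) - 88783 = (189277/3 - 137608 + 223112/3) - 88783 = -145 - 88783 = -88928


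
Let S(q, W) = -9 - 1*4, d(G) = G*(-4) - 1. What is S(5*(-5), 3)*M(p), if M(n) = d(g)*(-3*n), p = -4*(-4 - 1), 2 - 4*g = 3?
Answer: 0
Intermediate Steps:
g = -1/4 (g = 1/2 - 1/4*3 = 1/2 - 3/4 = -1/4 ≈ -0.25000)
d(G) = -1 - 4*G (d(G) = -4*G - 1 = -1 - 4*G)
p = 20 (p = -4*(-5) = 20)
M(n) = 0 (M(n) = (-1 - 4*(-1/4))*(-3*n) = (-1 + 1)*(-3*n) = 0*(-3*n) = 0)
S(q, W) = -13 (S(q, W) = -9 - 4 = -13)
S(5*(-5), 3)*M(p) = -13*0 = 0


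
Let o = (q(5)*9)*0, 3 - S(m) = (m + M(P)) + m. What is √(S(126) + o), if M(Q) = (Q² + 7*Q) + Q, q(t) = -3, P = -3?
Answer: 3*I*√26 ≈ 15.297*I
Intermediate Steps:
M(Q) = Q² + 8*Q
S(m) = 18 - 2*m (S(m) = 3 - ((m - 3*(8 - 3)) + m) = 3 - ((m - 3*5) + m) = 3 - ((m - 15) + m) = 3 - ((-15 + m) + m) = 3 - (-15 + 2*m) = 3 + (15 - 2*m) = 18 - 2*m)
o = 0 (o = -3*9*0 = -27*0 = 0)
√(S(126) + o) = √((18 - 2*126) + 0) = √((18 - 252) + 0) = √(-234 + 0) = √(-234) = 3*I*√26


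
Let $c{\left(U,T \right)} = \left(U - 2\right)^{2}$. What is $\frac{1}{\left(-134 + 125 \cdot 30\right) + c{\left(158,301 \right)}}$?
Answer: $\frac{1}{27952} \approx 3.5776 \cdot 10^{-5}$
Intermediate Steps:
$c{\left(U,T \right)} = \left(-2 + U\right)^{2}$
$\frac{1}{\left(-134 + 125 \cdot 30\right) + c{\left(158,301 \right)}} = \frac{1}{\left(-134 + 125 \cdot 30\right) + \left(-2 + 158\right)^{2}} = \frac{1}{\left(-134 + 3750\right) + 156^{2}} = \frac{1}{3616 + 24336} = \frac{1}{27952}$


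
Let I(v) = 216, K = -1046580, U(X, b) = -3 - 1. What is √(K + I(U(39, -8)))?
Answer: 2*I*√261591 ≈ 1022.9*I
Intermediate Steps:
U(X, b) = -4
√(K + I(U(39, -8))) = √(-1046580 + 216) = √(-1046364) = 2*I*√261591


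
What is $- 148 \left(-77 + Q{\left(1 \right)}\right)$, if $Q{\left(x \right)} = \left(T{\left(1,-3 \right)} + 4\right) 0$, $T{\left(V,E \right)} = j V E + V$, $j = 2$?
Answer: $11396$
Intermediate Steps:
$T{\left(V,E \right)} = V + 2 E V$ ($T{\left(V,E \right)} = 2 V E + V = 2 E V + V = V + 2 E V$)
$Q{\left(x \right)} = 0$ ($Q{\left(x \right)} = \left(1 \left(1 + 2 \left(-3\right)\right) + 4\right) 0 = \left(1 \left(1 - 6\right) + 4\right) 0 = \left(1 \left(-5\right) + 4\right) 0 = \left(-5 + 4\right) 0 = \left(-1\right) 0 = 0$)
$- 148 \left(-77 + Q{\left(1 \right)}\right) = - 148 \left(-77 + 0\right) = \left(-148\right) \left(-77\right) = 11396$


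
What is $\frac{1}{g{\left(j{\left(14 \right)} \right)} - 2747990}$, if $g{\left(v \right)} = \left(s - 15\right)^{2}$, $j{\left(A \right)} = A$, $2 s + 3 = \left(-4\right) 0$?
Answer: $- \frac{4}{10990871} \approx -3.6394 \cdot 10^{-7}$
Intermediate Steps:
$s = - \frac{3}{2}$ ($s = - \frac{3}{2} + \frac{\left(-4\right) 0}{2} = - \frac{3}{2} + \frac{1}{2} \cdot 0 = - \frac{3}{2} + 0 = - \frac{3}{2} \approx -1.5$)
$g{\left(v \right)} = \frac{1089}{4}$ ($g{\left(v \right)} = \left(- \frac{3}{2} - 15\right)^{2} = \left(- \frac{33}{2}\right)^{2} = \frac{1089}{4}$)
$\frac{1}{g{\left(j{\left(14 \right)} \right)} - 2747990} = \frac{1}{\frac{1089}{4} - 2747990} = \frac{1}{- \frac{10990871}{4}} = - \frac{4}{10990871}$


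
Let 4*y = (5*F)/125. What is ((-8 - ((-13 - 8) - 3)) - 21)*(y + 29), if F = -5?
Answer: -579/4 ≈ -144.75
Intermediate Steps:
y = -1/20 (y = ((5*(-5))/125)/4 = (-25*1/125)/4 = (¼)*(-⅕) = -1/20 ≈ -0.050000)
((-8 - ((-13 - 8) - 3)) - 21)*(y + 29) = ((-8 - ((-13 - 8) - 3)) - 21)*(-1/20 + 29) = ((-8 - (-21 - 3)) - 21)*(579/20) = ((-8 - 1*(-24)) - 21)*(579/20) = ((-8 + 24) - 21)*(579/20) = (16 - 21)*(579/20) = -5*579/20 = -579/4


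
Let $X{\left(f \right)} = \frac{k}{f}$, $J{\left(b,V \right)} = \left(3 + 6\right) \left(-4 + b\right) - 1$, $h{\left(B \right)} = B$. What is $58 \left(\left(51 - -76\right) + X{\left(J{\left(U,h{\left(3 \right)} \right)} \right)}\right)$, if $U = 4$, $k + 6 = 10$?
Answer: $7134$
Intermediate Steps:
$k = 4$ ($k = -6 + 10 = 4$)
$J{\left(b,V \right)} = -37 + 9 b$ ($J{\left(b,V \right)} = 9 \left(-4 + b\right) - 1 = \left(-36 + 9 b\right) - 1 = -37 + 9 b$)
$X{\left(f \right)} = \frac{4}{f}$
$58 \left(\left(51 - -76\right) + X{\left(J{\left(U,h{\left(3 \right)} \right)} \right)}\right) = 58 \left(\left(51 - -76\right) + \frac{4}{-37 + 9 \cdot 4}\right) = 58 \left(\left(51 + 76\right) + \frac{4}{-37 + 36}\right) = 58 \left(127 + \frac{4}{-1}\right) = 58 \left(127 + 4 \left(-1\right)\right) = 58 \left(127 - 4\right) = 58 \cdot 123 = 7134$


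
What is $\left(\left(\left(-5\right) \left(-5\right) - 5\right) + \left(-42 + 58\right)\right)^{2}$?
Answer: $1296$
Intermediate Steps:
$\left(\left(\left(-5\right) \left(-5\right) - 5\right) + \left(-42 + 58\right)\right)^{2} = \left(\left(25 - 5\right) + 16\right)^{2} = \left(20 + 16\right)^{2} = 36^{2} = 1296$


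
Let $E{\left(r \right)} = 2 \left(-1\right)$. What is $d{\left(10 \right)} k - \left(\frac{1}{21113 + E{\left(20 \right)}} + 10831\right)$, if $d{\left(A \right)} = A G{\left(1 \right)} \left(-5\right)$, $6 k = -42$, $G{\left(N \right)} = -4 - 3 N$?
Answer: $- \frac{280375192}{21111} \approx -13281.0$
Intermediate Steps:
$E{\left(r \right)} = -2$
$k = -7$ ($k = \frac{1}{6} \left(-42\right) = -7$)
$d{\left(A \right)} = 35 A$ ($d{\left(A \right)} = A \left(-4 - 3\right) \left(-5\right) = A \left(-7\right) \left(-5\right) = - 7 A \left(-5\right) = 35 A$)
$d{\left(10 \right)} k - \left(\frac{1}{21113 + E{\left(20 \right)}} + 10831\right) = 35 \cdot 10 \left(-7\right) - \left(\frac{1}{21113 - 2} + 10831\right) = 350 \left(-7\right) - \left(\frac{1}{21111} + 10831\right) = -2450 - \left(\frac{1}{21111} + 10831\right) = -2450 - \frac{228653242}{21111} = - \frac{280375192}{21111}$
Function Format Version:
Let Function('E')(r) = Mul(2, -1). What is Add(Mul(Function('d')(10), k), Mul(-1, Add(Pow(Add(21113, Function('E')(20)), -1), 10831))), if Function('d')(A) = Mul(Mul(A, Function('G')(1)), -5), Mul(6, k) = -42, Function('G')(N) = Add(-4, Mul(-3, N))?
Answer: Rational(-280375192, 21111) ≈ -13281.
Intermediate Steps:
Function('E')(r) = -2
k = -7 (k = Mul(Rational(1, 6), -42) = -7)
Function('d')(A) = Mul(35, A) (Function('d')(A) = Mul(Mul(A, Add(-4, Mul(-3, 1))), -5) = Mul(Mul(A, Add(-4, -3)), -5) = Mul(Mul(A, -7), -5) = Mul(Mul(-7, A), -5) = Mul(35, A))
Add(Mul(Function('d')(10), k), Mul(-1, Add(Pow(Add(21113, Function('E')(20)), -1), 10831))) = Add(Mul(Mul(35, 10), -7), Mul(-1, Add(Pow(Add(21113, -2), -1), 10831))) = Add(Mul(350, -7), Mul(-1, Add(Pow(21111, -1), 10831))) = Add(-2450, Mul(-1, Add(Rational(1, 21111), 10831))) = Add(-2450, Mul(-1, Rational(228653242, 21111))) = Add(-2450, Rational(-228653242, 21111)) = Rational(-280375192, 21111)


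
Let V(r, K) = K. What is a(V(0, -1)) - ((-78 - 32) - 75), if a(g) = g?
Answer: 184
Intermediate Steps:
a(V(0, -1)) - ((-78 - 32) - 75) = -1 - ((-78 - 32) - 75) = -1 - (-110 - 75) = -1 - 1*(-185) = -1 + 185 = 184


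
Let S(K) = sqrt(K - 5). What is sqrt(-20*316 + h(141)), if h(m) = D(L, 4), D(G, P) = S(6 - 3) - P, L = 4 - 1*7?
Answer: sqrt(-6324 + I*sqrt(2)) ≈ 0.0089 + 79.524*I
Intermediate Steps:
S(K) = sqrt(-5 + K)
L = -3 (L = 4 - 7 = -3)
D(G, P) = -P + I*sqrt(2) (D(G, P) = sqrt(-5 + (6 - 3)) - P = sqrt(-5 + 3) - P = sqrt(-2) - P = I*sqrt(2) - P = -P + I*sqrt(2))
h(m) = -4 + I*sqrt(2) (h(m) = -1*4 + I*sqrt(2) = -4 + I*sqrt(2))
sqrt(-20*316 + h(141)) = sqrt(-20*316 + (-4 + I*sqrt(2))) = sqrt(-6320 + (-4 + I*sqrt(2))) = sqrt(-6324 + I*sqrt(2))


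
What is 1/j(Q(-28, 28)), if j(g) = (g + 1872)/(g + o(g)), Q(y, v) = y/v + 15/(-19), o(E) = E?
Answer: -34/17767 ≈ -0.0019137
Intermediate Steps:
Q(y, v) = -15/19 + y/v (Q(y, v) = y/v + 15*(-1/19) = y/v - 15/19 = -15/19 + y/v)
j(g) = (1872 + g)/(2*g) (j(g) = (g + 1872)/(g + g) = (1872 + g)/((2*g)) = (1872 + g)*(1/(2*g)) = (1872 + g)/(2*g))
1/j(Q(-28, 28)) = 1/((1872 + (-15/19 - 28/28))/(2*(-15/19 - 28/28))) = 1/((1872 + (-15/19 - 28*1/28))/(2*(-15/19 - 28*1/28))) = 1/((1872 + (-15/19 - 1))/(2*(-15/19 - 1))) = 1/((1872 - 34/19)/(2*(-34/19))) = 1/((½)*(-19/34)*(35534/19)) = 1/(-17767/34) = -34/17767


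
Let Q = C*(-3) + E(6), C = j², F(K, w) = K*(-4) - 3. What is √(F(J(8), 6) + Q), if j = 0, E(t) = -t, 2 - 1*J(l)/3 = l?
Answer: 3*√7 ≈ 7.9373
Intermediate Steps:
J(l) = 6 - 3*l
F(K, w) = -3 - 4*K (F(K, w) = -4*K - 3 = -3 - 4*K)
C = 0 (C = 0² = 0)
Q = -6 (Q = 0*(-3) - 1*6 = 0 - 6 = -6)
√(F(J(8), 6) + Q) = √((-3 - 4*(6 - 3*8)) - 6) = √((-3 - 4*(6 - 24)) - 6) = √((-3 - 4*(-18)) - 6) = √((-3 + 72) - 6) = √(69 - 6) = √63 = 3*√7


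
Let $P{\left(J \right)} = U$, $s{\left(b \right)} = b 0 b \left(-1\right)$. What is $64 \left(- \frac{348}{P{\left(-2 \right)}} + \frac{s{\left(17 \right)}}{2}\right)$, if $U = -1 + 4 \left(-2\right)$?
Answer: $\frac{7424}{3} \approx 2474.7$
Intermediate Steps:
$s{\left(b \right)} = 0$ ($s{\left(b \right)} = b 0 \left(-1\right) = 0 \left(-1\right) = 0$)
$U = -9$ ($U = -1 - 8 = -9$)
$P{\left(J \right)} = -9$
$64 \left(- \frac{348}{P{\left(-2 \right)}} + \frac{s{\left(17 \right)}}{2}\right) = 64 \left(- \frac{348}{-9} + \frac{0}{2}\right) = 64 \left(\left(-348\right) \left(- \frac{1}{9}\right) + 0 \cdot \frac{1}{2}\right) = 64 \left(\frac{116}{3} + 0\right) = 64 \cdot \frac{116}{3} = \frac{7424}{3}$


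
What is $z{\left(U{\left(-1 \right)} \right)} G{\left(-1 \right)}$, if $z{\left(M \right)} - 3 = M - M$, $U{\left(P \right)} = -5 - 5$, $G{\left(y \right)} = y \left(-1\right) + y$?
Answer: $0$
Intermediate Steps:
$G{\left(y \right)} = 0$ ($G{\left(y \right)} = - y + y = 0$)
$U{\left(P \right)} = -10$ ($U{\left(P \right)} = -5 - 5 = -10$)
$z{\left(M \right)} = 3$ ($z{\left(M \right)} = 3 + \left(M - M\right) = 3 + 0 = 3$)
$z{\left(U{\left(-1 \right)} \right)} G{\left(-1 \right)} = 3 \cdot 0 = 0$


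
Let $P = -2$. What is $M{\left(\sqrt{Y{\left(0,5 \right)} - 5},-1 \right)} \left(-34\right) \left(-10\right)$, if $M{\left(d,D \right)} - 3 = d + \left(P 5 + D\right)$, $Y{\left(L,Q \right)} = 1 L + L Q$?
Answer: $-2720 + 340 i \sqrt{5} \approx -2720.0 + 760.26 i$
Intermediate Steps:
$Y{\left(L,Q \right)} = L + L Q$
$M{\left(d,D \right)} = -7 + D + d$ ($M{\left(d,D \right)} = 3 + \left(d + \left(\left(-2\right) 5 + D\right)\right) = 3 + \left(d + \left(-10 + D\right)\right) = 3 + \left(-10 + D + d\right) = -7 + D + d$)
$M{\left(\sqrt{Y{\left(0,5 \right)} - 5},-1 \right)} \left(-34\right) \left(-10\right) = \left(-7 - 1 + \sqrt{0 \left(1 + 5\right) - 5}\right) \left(-34\right) \left(-10\right) = \left(-7 - 1 + \sqrt{0 \cdot 6 - 5}\right) \left(-34\right) \left(-10\right) = \left(-7 - 1 + \sqrt{0 - 5}\right) \left(-34\right) \left(-10\right) = \left(-7 - 1 + \sqrt{-5}\right) \left(-34\right) \left(-10\right) = \left(-7 - 1 + i \sqrt{5}\right) \left(-34\right) \left(-10\right) = \left(-8 + i \sqrt{5}\right) \left(-34\right) \left(-10\right) = \left(272 - 34 i \sqrt{5}\right) \left(-10\right) = -2720 + 340 i \sqrt{5}$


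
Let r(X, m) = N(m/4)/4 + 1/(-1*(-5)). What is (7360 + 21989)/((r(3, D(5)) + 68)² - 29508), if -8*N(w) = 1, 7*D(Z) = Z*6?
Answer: -751334400/636442151 ≈ -1.1805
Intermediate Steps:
D(Z) = 6*Z/7 (D(Z) = (Z*6)/7 = (6*Z)/7 = 6*Z/7)
N(w) = -⅛ (N(w) = -⅛*1 = -⅛)
r(X, m) = 27/160 (r(X, m) = -⅛/4 + 1/(-1*(-5)) = -⅛*¼ + 1/5 = -1/32 + 1*(⅕) = -1/32 + ⅕ = 27/160)
(7360 + 21989)/((r(3, D(5)) + 68)² - 29508) = (7360 + 21989)/((27/160 + 68)² - 29508) = 29349/((10907/160)² - 29508) = 29349/(118962649/25600 - 29508) = 29349/(-636442151/25600) = 29349*(-25600/636442151) = -751334400/636442151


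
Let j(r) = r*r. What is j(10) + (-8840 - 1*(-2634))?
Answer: -6106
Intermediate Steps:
j(r) = r**2
j(10) + (-8840 - 1*(-2634)) = 10**2 + (-8840 - 1*(-2634)) = 100 + (-8840 + 2634) = 100 - 6206 = -6106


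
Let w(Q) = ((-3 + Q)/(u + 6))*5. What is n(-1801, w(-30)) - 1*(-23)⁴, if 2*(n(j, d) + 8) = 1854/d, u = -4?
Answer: -15392313/55 ≈ -2.7986e+5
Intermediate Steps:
w(Q) = -15/2 + 5*Q/2 (w(Q) = ((-3 + Q)/(-4 + 6))*5 = ((-3 + Q)/2)*5 = ((-3 + Q)*(½))*5 = (-3/2 + Q/2)*5 = -15/2 + 5*Q/2)
n(j, d) = -8 + 927/d (n(j, d) = -8 + (1854/d)/2 = -8 + 927/d)
n(-1801, w(-30)) - 1*(-23)⁴ = (-8 + 927/(-15/2 + (5/2)*(-30))) - 1*(-23)⁴ = (-8 + 927/(-15/2 - 75)) - 1*279841 = (-8 + 927/(-165/2)) - 279841 = (-8 + 927*(-2/165)) - 279841 = (-8 - 618/55) - 279841 = -1058/55 - 279841 = -15392313/55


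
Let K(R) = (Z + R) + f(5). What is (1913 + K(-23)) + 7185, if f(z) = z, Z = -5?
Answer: 9075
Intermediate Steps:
K(R) = R (K(R) = (-5 + R) + 5 = R)
(1913 + K(-23)) + 7185 = (1913 - 23) + 7185 = 1890 + 7185 = 9075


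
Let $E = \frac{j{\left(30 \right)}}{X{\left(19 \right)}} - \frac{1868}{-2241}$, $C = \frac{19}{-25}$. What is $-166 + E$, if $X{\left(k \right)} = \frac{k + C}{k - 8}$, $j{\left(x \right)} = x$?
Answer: $- \frac{25049113}{170316} \approx -147.07$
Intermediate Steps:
$C = - \frac{19}{25}$ ($C = 19 \left(- \frac{1}{25}\right) = - \frac{19}{25} \approx -0.76$)
$X{\left(k \right)} = \frac{- \frac{19}{25} + k}{-8 + k}$ ($X{\left(k \right)} = \frac{k - \frac{19}{25}}{k - 8} = \frac{- \frac{19}{25} + k}{-8 + k}$)
$E = \frac{3223343}{170316}$ ($E = \frac{30}{\frac{1}{-8 + 19} \left(- \frac{19}{25} + 19\right)} - \frac{1868}{-2241} = \frac{30}{\frac{1}{11} \cdot \frac{456}{25}} - - \frac{1868}{2241} = \frac{30}{\frac{1}{11} \cdot \frac{456}{25}} + \frac{1868}{2241} = \frac{30}{\frac{456}{275}} + \frac{1868}{2241} = 30 \cdot \frac{275}{456} + \frac{1868}{2241} = \frac{1375}{76} + \frac{1868}{2241} = \frac{3223343}{170316} \approx 18.926$)
$-166 + E = -166 + \frac{3223343}{170316} = - \frac{25049113}{170316}$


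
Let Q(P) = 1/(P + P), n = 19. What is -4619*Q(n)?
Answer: -4619/38 ≈ -121.55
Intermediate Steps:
Q(P) = 1/(2*P)
-4619*Q(n) = -4619/(2*19) = -4619*1/38 = -4619/38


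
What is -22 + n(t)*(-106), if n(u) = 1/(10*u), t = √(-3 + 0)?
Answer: -22 + 53*I*√3/15 ≈ -22.0 + 6.1199*I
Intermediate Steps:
t = I*√3 (t = √(-3) = I*√3 ≈ 1.732*I)
n(u) = 1/(10*u)
-22 + n(t)*(-106) = -22 + (1/(10*((I*√3))))*(-106) = -22 + ((-I*√3/3)/10)*(-106) = -22 - I*√3/30*(-106) = -22 + 53*I*√3/15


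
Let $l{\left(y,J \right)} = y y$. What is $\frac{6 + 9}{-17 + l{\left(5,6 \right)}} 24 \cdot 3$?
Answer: $135$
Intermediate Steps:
$l{\left(y,J \right)} = y^{2}$
$\frac{6 + 9}{-17 + l{\left(5,6 \right)}} 24 \cdot 3 = \frac{6 + 9}{-17 + 5^{2}} \cdot 24 \cdot 3 = \frac{15}{-17 + 25} \cdot 24 \cdot 3 = \frac{15}{8} \cdot 24 \cdot 3 = 45 \cdot 3 = 135$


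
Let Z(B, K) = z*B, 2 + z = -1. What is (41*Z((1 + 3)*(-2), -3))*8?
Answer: 7872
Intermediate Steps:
z = -3 (z = -2 - 1 = -3)
Z(B, K) = -3*B
(41*Z((1 + 3)*(-2), -3))*8 = (41*(-3*(1 + 3)*(-2)))*8 = (41*(-12*(-2)))*8 = (41*(-3*(-8)))*8 = (41*24)*8 = 984*8 = 7872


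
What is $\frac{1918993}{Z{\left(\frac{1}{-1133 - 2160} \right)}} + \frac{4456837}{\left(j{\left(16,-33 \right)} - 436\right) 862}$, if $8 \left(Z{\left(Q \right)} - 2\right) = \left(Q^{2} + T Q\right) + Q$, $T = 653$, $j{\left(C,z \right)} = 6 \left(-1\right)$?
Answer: $\frac{63426558174434732793}{65284259294852} \approx 9.7154 \cdot 10^{5}$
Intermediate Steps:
$j{\left(C,z \right)} = -6$
$Z{\left(Q \right)} = 2 + \frac{Q^{2}}{8} + \frac{327 Q}{4}$ ($Z{\left(Q \right)} = 2 + \frac{\left(Q^{2} + 653 Q\right) + Q}{8} = 2 + \frac{Q^{2} + 654 Q}{8} = 2 + \left(\frac{Q^{2}}{8} + \frac{327 Q}{4}\right) = 2 + \frac{Q^{2}}{8} + \frac{327 Q}{4}$)
$\frac{1918993}{Z{\left(\frac{1}{-1133 - 2160} \right)}} + \frac{4456837}{\left(j{\left(16,-33 \right)} - 436\right) 862} = \frac{1918993}{2 + \frac{\left(\frac{1}{-1133 - 2160}\right)^{2}}{8} + \frac{327}{4 \left(-1133 - 2160\right)}} + \frac{4456837}{\left(-6 - 436\right) 862} = \frac{1918993}{2 + \frac{\left(\frac{1}{-3293}\right)^{2}}{8} + \frac{327}{4 \left(-3293\right)}} + \frac{4456837}{\left(-442\right) 862} = \frac{1918993}{2 + \frac{\left(- \frac{1}{3293}\right)^{2}}{8} + \frac{327}{4} \left(- \frac{1}{3293}\right)} + \frac{4456837}{-381004} = \frac{1918993}{2 + \frac{1}{8} \cdot \frac{1}{10843849} - \frac{327}{13172}} + 4456837 \left(- \frac{1}{381004}\right) = \frac{1918993}{2 + \frac{1}{86750792} - \frac{327}{13172}} - \frac{4456837}{381004} = \frac{1918993}{\frac{171347963}{86750792}} - \frac{4456837}{381004} = 1918993 \cdot \frac{86750792}{171347963} - \frac{4456837}{381004} = \frac{166474162592456}{171347963} - \frac{4456837}{381004} = \frac{63426558174434732793}{65284259294852}$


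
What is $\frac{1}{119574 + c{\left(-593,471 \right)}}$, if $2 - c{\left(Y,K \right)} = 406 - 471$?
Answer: $\frac{1}{119641} \approx 8.3583 \cdot 10^{-6}$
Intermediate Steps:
$c{\left(Y,K \right)} = 67$ ($c{\left(Y,K \right)} = 2 - \left(406 - 471\right) = 2 - -65 = 2 + 65 = 67$)
$\frac{1}{119574 + c{\left(-593,471 \right)}} = \frac{1}{119574 + 67} = \frac{1}{119641}$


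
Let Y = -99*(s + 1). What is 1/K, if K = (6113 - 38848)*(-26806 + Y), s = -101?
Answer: 1/553417910 ≈ 1.8070e-9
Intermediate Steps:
Y = 9900 (Y = -99*(-101 + 1) = -99*(-100) = 9900)
K = 553417910 (K = (6113 - 38848)*(-26806 + 9900) = -32735*(-16906) = 553417910)
1/K = 1/553417910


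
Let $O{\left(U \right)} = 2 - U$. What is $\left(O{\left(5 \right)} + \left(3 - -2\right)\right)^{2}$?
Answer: $4$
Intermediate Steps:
$\left(O{\left(5 \right)} + \left(3 - -2\right)\right)^{2} = \left(\left(2 - 5\right) + \left(3 - -2\right)\right)^{2} = \left(\left(2 - 5\right) + \left(3 + 2\right)\right)^{2} = \left(-3 + 5\right)^{2} = 2^{2} = 4$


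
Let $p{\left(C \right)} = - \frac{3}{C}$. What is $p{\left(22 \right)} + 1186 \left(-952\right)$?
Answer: $- \frac{24839587}{22} \approx -1.1291 \cdot 10^{6}$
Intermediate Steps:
$p{\left(22 \right)} + 1186 \left(-952\right) = - \frac{3}{22} + 1186 \left(-952\right) = \left(-3\right) \frac{1}{22} - 1129072 = - \frac{3}{22} - 1129072 = - \frac{24839587}{22}$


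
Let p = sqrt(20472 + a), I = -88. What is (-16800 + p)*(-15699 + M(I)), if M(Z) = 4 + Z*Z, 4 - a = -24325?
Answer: 133576800 - 7951*sqrt(44801) ≈ 1.3189e+8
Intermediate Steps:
a = 24329 (a = 4 - 1*(-24325) = 4 + 24325 = 24329)
M(Z) = 4 + Z**2
p = sqrt(44801) (p = sqrt(20472 + 24329) = sqrt(44801) ≈ 211.66)
(-16800 + p)*(-15699 + M(I)) = (-16800 + sqrt(44801))*(-15699 + (4 + (-88)**2)) = (-16800 + sqrt(44801))*(-15699 + (4 + 7744)) = (-16800 + sqrt(44801))*(-15699 + 7748) = (-16800 + sqrt(44801))*(-7951) = 133576800 - 7951*sqrt(44801)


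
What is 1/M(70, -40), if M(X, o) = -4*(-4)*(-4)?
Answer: -1/64 ≈ -0.015625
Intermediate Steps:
M(X, o) = -64 (M(X, o) = 16*(-4) = -64)
1/M(70, -40) = 1/(-64) = -1/64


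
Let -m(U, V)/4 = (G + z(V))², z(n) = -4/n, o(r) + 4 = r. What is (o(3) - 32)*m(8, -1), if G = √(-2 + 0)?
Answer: 1848 + 1056*I*√2 ≈ 1848.0 + 1493.4*I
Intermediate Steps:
o(r) = -4 + r
G = I*√2 (G = √(-2) = I*√2 ≈ 1.4142*I)
m(U, V) = -4*(-4/V + I*√2)² (m(U, V) = -4*(I*√2 - 4/V)² = -4*(-4/V + I*√2)²)
(o(3) - 32)*m(8, -1) = ((-4 + 3) - 32)*(-4*(-4 + I*(-1)*√2)²/(-1)²) = (-1 - 32)*(-4*1*(-4 - I*√2)²) = -(-132)*(-4 - I*√2)² = 132*(-4 - I*√2)²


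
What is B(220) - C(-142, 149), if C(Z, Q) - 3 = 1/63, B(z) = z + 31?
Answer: 15623/63 ≈ 247.98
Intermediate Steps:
B(z) = 31 + z
C(Z, Q) = 190/63 (C(Z, Q) = 3 + 1/63 = 190/63)
B(220) - C(-142, 149) = (31 + 220) - 1*190/63 = 251 - 190/63 = 15623/63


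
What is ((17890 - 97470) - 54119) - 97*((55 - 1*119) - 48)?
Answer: -122835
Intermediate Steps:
((17890 - 97470) - 54119) - 97*((55 - 1*119) - 48) = (-79580 - 54119) - 97*((55 - 119) - 48) = -133699 - 97*(-64 - 48) = -133699 - 97*(-112) = -133699 - 1*(-10864) = -133699 + 10864 = -122835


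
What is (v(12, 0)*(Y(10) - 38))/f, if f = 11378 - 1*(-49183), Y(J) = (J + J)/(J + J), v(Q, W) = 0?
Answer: 0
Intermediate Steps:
Y(J) = 1 (Y(J) = (2*J)/((2*J)) = (2*J)*(1/(2*J)) = 1)
f = 60561 (f = 11378 + 49183 = 60561)
(v(12, 0)*(Y(10) - 38))/f = (0*(1 - 38))/60561 = (0*(-37))*(1/60561) = 0*(1/60561) = 0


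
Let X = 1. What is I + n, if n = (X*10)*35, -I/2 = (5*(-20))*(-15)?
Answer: -2650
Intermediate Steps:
I = -3000 (I = -2*5*(-20)*(-15) = -(-200)*(-15) = -2*1500 = -3000)
n = 350 (n = (1*10)*35 = 10*35 = 350)
I + n = -3000 + 350 = -2650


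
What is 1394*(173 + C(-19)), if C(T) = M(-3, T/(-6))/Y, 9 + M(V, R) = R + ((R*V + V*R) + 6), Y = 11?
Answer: 7879585/33 ≈ 2.3878e+5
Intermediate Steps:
M(V, R) = -3 + R + 2*R*V (M(V, R) = -9 + (R + ((R*V + V*R) + 6)) = -9 + (R + ((R*V + R*V) + 6)) = -9 + (R + (2*R*V + 6)) = -9 + (R + (6 + 2*R*V)) = -9 + (6 + R + 2*R*V) = -3 + R + 2*R*V)
C(T) = -3/11 + 5*T/66 (C(T) = (-3 + T/(-6) + 2*(T/(-6))*(-3))/11 = (-3 + T*(-⅙) + 2*(T*(-⅙))*(-3))*(1/11) = (-3 - T/6 + 2*(-T/6)*(-3))*(1/11) = (-3 - T/6 + T)*(1/11) = (-3 + 5*T/6)*(1/11) = -3/11 + 5*T/66)
1394*(173 + C(-19)) = 1394*(173 + (-3/11 + (5/66)*(-19))) = 1394*(173 + (-3/11 - 95/66)) = 1394*(173 - 113/66) = 1394*(11305/66) = 7879585/33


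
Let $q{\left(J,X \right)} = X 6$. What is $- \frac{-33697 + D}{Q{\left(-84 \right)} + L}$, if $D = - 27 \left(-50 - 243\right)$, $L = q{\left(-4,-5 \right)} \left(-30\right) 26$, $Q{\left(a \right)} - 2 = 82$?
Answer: $\frac{12893}{11742} \approx 1.098$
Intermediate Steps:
$q{\left(J,X \right)} = 6 X$
$Q{\left(a \right)} = 84$ ($Q{\left(a \right)} = 2 + 82 = 84$)
$L = 23400$ ($L = 6 \left(-5\right) \left(-30\right) 26 = \left(-30\right) \left(-30\right) 26 = 900 \cdot 26 = 23400$)
$D = 7911$ ($D = - 27 \left(-50 - 243\right) = \left(-27\right) \left(-293\right) = 7911$)
$- \frac{-33697 + D}{Q{\left(-84 \right)} + L} = - \frac{-33697 + 7911}{84 + 23400} = - \frac{-25786}{23484} = \left(-1\right) \left(- \frac{12893}{11742}\right) = \frac{12893}{11742}$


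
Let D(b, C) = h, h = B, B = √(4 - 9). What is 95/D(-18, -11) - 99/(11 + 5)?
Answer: -99/16 - 19*I*√5 ≈ -6.1875 - 42.485*I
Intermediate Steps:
B = I*√5 (B = √(-5) = I*√5 ≈ 2.2361*I)
h = I*√5 ≈ 2.2361*I
D(b, C) = I*√5
95/D(-18, -11) - 99/(11 + 5) = 95/((I*√5)) - 99/(11 + 5) = 95*(-I*√5/5) - 99/(16*1) = -19*I*√5 - 99/16 = -99/16 - 19*I*√5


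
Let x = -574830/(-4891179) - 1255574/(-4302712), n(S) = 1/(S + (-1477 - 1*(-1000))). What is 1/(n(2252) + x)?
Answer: 6225911479161700/2551983070638433 ≈ 2.4396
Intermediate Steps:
n(S) = 1/(-477 + S) (n(S) = 1/(S + (-1477 + 1000)) = 1/(S - 477) = 1/(-477 + S))
x = 1435760853451/3507555762908 (x = -574830*(-1/4891179) - 1255574*(-1/4302712) = 191610/1630393 + 627787/2151356 = 1435760853451/3507555762908 ≈ 0.40933)
1/(n(2252) + x) = 1/(1/(-477 + 2252) + 1435760853451/3507555762908) = 1/(1/1775 + 1435760853451/3507555762908) = 1/(2551983070638433/6225911479161700) = 6225911479161700/2551983070638433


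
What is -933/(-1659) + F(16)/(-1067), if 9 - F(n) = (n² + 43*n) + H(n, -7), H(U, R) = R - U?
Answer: 836173/590051 ≈ 1.4171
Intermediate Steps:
F(n) = 16 - n² - 42*n (F(n) = 9 - ((n² + 43*n) + (-7 - n)) = 9 - (-7 + n² + 42*n) = 9 + (7 - n² - 42*n) = 16 - n² - 42*n)
-933/(-1659) + F(16)/(-1067) = -933/(-1659) + (16 - 1*16² - 42*16)/(-1067) = -933*(-1/1659) + (16 - 1*256 - 672)*(-1/1067) = 311/553 + (16 - 256 - 672)*(-1/1067) = 311/553 - 912*(-1/1067) = 311/553 + 912/1067 = 836173/590051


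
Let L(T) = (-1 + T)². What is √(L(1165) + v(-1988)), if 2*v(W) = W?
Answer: √1353902 ≈ 1163.6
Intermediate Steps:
v(W) = W/2
√(L(1165) + v(-1988)) = √((-1 + 1165)² + (½)*(-1988)) = √(1164² - 994) = √(1354896 - 994) = √1353902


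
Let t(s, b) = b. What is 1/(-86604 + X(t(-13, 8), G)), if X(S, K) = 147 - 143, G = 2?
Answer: -1/86600 ≈ -1.1547e-5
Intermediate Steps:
X(S, K) = 4
1/(-86604 + X(t(-13, 8), G)) = 1/(-86604 + 4) = 1/(-86600) = -1/86600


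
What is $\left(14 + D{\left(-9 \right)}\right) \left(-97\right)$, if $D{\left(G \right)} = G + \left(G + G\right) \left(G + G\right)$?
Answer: $-31913$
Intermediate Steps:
$D{\left(G \right)} = G + 4 G^{2}$ ($D{\left(G \right)} = G + 2 G 2 G = G + 4 G^{2}$)
$\left(14 + D{\left(-9 \right)}\right) \left(-97\right) = \left(14 - 9 \left(1 + 4 \left(-9\right)\right)\right) \left(-97\right) = \left(14 - 9 \left(1 - 36\right)\right) \left(-97\right) = \left(14 - -315\right) \left(-97\right) = \left(14 + 315\right) \left(-97\right) = 329 \left(-97\right) = -31913$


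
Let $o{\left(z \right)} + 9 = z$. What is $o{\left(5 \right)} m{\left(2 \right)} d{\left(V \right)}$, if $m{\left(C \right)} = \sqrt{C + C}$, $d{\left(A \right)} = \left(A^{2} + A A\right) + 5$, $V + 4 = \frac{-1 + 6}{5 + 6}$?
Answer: $- \frac{29176}{121} \approx -241.12$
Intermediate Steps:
$o{\left(z \right)} = -9 + z$
$V = - \frac{39}{11}$ ($V = -4 + \frac{-1 + 6}{5 + 6} = -4 + \frac{5}{11} = - \frac{39}{11} \approx -3.5455$)
$d{\left(A \right)} = 5 + 2 A^{2}$ ($d{\left(A \right)} = \left(A^{2} + A^{2}\right) + 5 = 2 A^{2} + 5 = 5 + 2 A^{2}$)
$m{\left(C \right)} = \sqrt{2} \sqrt{C}$ ($m{\left(C \right)} = \sqrt{2 C} = \sqrt{2} \sqrt{C}$)
$o{\left(5 \right)} m{\left(2 \right)} d{\left(V \right)} = \left(-9 + 5\right) \sqrt{2} \sqrt{2} \left(5 + 2 \left(- \frac{39}{11}\right)^{2}\right) = \left(-4\right) 2 \left(5 + 2 \cdot \frac{1521}{121}\right) = - 8 \left(5 + \frac{3042}{121}\right) = \left(-8\right) \frac{3647}{121} = - \frac{29176}{121}$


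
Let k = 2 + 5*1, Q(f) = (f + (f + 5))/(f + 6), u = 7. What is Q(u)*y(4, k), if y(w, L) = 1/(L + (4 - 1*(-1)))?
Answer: 19/156 ≈ 0.12179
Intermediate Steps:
Q(f) = (5 + 2*f)/(6 + f) (Q(f) = (f + (5 + f))/(6 + f) = (5 + 2*f)/(6 + f))
k = 7 (k = 2 + 5 = 7)
y(w, L) = 1/(5 + L) (y(w, L) = 1/(L + (4 + 1)) = 1/(L + 5) = 1/(5 + L))
Q(u)*y(4, k) = ((5 + 2*7)/(6 + 7))/(5 + 7) = ((5 + 14)/13)/12 = ((1/13)*19)*(1/12) = (19/13)*(1/12) = 19/156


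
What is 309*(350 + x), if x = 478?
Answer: 255852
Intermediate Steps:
309*(350 + x) = 309*(350 + 478) = 309*828 = 255852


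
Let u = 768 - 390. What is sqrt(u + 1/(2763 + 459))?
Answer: sqrt(436014286)/1074 ≈ 19.442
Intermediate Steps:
u = 378
sqrt(u + 1/(2763 + 459)) = sqrt(378 + 1/(2763 + 459)) = sqrt(378 + 1/3222) = sqrt(1217917/3222) = sqrt(436014286)/1074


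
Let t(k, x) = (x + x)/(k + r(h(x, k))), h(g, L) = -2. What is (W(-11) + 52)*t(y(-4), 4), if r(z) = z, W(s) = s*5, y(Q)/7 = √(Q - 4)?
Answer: 4/33 + 28*I*√2/33 ≈ 0.12121 + 1.1999*I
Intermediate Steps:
y(Q) = 7*√(-4 + Q) (y(Q) = 7*√(Q - 4) = 7*√(-4 + Q))
W(s) = 5*s
t(k, x) = 2*x/(-2 + k) (t(k, x) = (x + x)/(k - 2) = (2*x)/(-2 + k) = 2*x/(-2 + k))
(W(-11) + 52)*t(y(-4), 4) = (5*(-11) + 52)*(2*4/(-2 + 7*√(-4 - 4))) = (-55 + 52)*(2*4/(-2 + 7*√(-8))) = -6*4/(-2 + 7*(2*I*√2)) = -6*4/(-2 + 14*I*√2) = -24/(-2 + 14*I*√2)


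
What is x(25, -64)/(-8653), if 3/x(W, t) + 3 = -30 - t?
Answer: -3/268243 ≈ -1.1184e-5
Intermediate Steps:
x(W, t) = 3/(-33 - t) (x(W, t) = 3/(-3 + (-30 - t)) = 3/(-33 - t))
x(25, -64)/(-8653) = -3/(33 - 64)/(-8653) = -3/(-31)*(-1/8653) = -3*(-1/31)*(-1/8653) = (3/31)*(-1/8653) = -3/268243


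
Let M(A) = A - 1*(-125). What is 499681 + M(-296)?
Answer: 499510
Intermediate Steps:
M(A) = 125 + A (M(A) = A + 125 = 125 + A)
499681 + M(-296) = 499681 + (125 - 296) = 499681 - 171 = 499510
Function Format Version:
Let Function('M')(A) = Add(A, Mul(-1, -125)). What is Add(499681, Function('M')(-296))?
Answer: 499510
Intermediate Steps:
Function('M')(A) = Add(125, A) (Function('M')(A) = Add(A, 125) = Add(125, A))
Add(499681, Function('M')(-296)) = Add(499681, Add(125, -296)) = Add(499681, -171) = 499510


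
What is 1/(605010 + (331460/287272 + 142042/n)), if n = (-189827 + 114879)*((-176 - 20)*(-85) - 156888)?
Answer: 188698350321448/114164606654342510709 ≈ 1.6529e-6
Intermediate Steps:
n = 10509808144 (n = -74948*(-196*(-85) - 156888) = -74948*(16660 - 156888) = -74948*(-140228) = 10509808144)
1/(605010 + (331460/287272 + 142042/n)) = 1/(605010 + (331460/287272 + 142042/10509808144)) = 1/(605010 + (331460*(1/287272) + 142042*(1/10509808144))) = 1/(605010 + (82865/71818 + 71021/5254904072)) = 1/(605010 + 217726363256229/188698350321448) = 1/(114164606654342510709/188698350321448) = 188698350321448/114164606654342510709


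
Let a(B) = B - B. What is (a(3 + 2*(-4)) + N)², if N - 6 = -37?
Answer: 961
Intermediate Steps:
N = -31 (N = 6 - 37 = -31)
a(B) = 0
(a(3 + 2*(-4)) + N)² = (0 - 31)² = (-31)² = 961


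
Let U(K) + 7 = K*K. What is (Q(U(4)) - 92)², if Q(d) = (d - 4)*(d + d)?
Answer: 4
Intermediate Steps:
U(K) = -7 + K² (U(K) = -7 + K*K = -7 + K²)
Q(d) = 2*d*(-4 + d) (Q(d) = (-4 + d)*(2*d) = 2*d*(-4 + d))
(Q(U(4)) - 92)² = (2*(-7 + 4²)*(-4 + (-7 + 4²)) - 92)² = (2*(-7 + 16)*(-4 + (-7 + 16)) - 92)² = (2*9*(-4 + 9) - 92)² = (2*9*5 - 92)² = (90 - 92)² = (-2)² = 4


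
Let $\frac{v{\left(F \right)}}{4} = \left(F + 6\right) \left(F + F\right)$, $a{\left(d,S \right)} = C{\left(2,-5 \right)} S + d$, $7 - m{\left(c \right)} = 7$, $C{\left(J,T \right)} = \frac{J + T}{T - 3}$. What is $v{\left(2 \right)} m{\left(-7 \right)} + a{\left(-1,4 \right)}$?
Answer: $\frac{1}{2} \approx 0.5$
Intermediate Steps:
$C{\left(J,T \right)} = \frac{J + T}{-3 + T}$
$m{\left(c \right)} = 0$ ($m{\left(c \right)} = 7 - 7 = 0$)
$a{\left(d,S \right)} = d + \frac{3 S}{8}$ ($a{\left(d,S \right)} = \frac{2 - 5}{-3 - 5} S + d = \frac{1}{-8} \left(-3\right) S + d = \left(- \frac{1}{8}\right) \left(-3\right) S + d = \frac{3 S}{8} + d = d + \frac{3 S}{8}$)
$v{\left(F \right)} = 8 F \left(6 + F\right)$ ($v{\left(F \right)} = 4 \left(F + 6\right) \left(F + F\right) = 4 \left(6 + F\right) 2 F = 4 \cdot 2 F \left(6 + F\right) = 8 F \left(6 + F\right)$)
$v{\left(2 \right)} m{\left(-7 \right)} + a{\left(-1,4 \right)} = 8 \cdot 2 \left(6 + 2\right) 0 + \left(-1 + \frac{3}{8} \cdot 4\right) = 8 \cdot 2 \cdot 8 \cdot 0 + \left(-1 + \frac{3}{2}\right) = 128 \cdot 0 + \frac{1}{2} = 0 + \frac{1}{2} = \frac{1}{2}$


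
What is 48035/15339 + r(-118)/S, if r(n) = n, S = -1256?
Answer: 31070981/9632892 ≈ 3.2255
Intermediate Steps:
48035/15339 + r(-118)/S = 48035/15339 - 118/(-1256) = 48035*(1/15339) - 118*(-1/1256) = 48035/15339 + 59/628 = 31070981/9632892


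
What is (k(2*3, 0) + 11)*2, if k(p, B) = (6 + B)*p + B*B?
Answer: 94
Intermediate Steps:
k(p, B) = B**2 + p*(6 + B) (k(p, B) = p*(6 + B) + B**2 = B**2 + p*(6 + B))
(k(2*3, 0) + 11)*2 = ((0**2 + 6*(2*3) + 0*(2*3)) + 11)*2 = ((0 + 6*6 + 0*6) + 11)*2 = ((0 + 36 + 0) + 11)*2 = (36 + 11)*2 = 47*2 = 94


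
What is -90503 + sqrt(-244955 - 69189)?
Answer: -90503 + 4*I*sqrt(19634) ≈ -90503.0 + 560.49*I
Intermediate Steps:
-90503 + sqrt(-244955 - 69189) = -90503 + sqrt(-314144) = -90503 + 4*I*sqrt(19634)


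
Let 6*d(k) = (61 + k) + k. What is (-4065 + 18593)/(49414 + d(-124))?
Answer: 87168/296297 ≈ 0.29419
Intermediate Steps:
d(k) = 61/6 + k/3 (d(k) = ((61 + k) + k)/6 = (61 + 2*k)/6 = 61/6 + k/3)
(-4065 + 18593)/(49414 + d(-124)) = (-4065 + 18593)/(49414 + (61/6 + (⅓)*(-124))) = 14528/(49414 + (61/6 - 124/3)) = 14528/(49414 - 187/6) = 14528/(296297/6) = 14528*(6/296297) = 87168/296297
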